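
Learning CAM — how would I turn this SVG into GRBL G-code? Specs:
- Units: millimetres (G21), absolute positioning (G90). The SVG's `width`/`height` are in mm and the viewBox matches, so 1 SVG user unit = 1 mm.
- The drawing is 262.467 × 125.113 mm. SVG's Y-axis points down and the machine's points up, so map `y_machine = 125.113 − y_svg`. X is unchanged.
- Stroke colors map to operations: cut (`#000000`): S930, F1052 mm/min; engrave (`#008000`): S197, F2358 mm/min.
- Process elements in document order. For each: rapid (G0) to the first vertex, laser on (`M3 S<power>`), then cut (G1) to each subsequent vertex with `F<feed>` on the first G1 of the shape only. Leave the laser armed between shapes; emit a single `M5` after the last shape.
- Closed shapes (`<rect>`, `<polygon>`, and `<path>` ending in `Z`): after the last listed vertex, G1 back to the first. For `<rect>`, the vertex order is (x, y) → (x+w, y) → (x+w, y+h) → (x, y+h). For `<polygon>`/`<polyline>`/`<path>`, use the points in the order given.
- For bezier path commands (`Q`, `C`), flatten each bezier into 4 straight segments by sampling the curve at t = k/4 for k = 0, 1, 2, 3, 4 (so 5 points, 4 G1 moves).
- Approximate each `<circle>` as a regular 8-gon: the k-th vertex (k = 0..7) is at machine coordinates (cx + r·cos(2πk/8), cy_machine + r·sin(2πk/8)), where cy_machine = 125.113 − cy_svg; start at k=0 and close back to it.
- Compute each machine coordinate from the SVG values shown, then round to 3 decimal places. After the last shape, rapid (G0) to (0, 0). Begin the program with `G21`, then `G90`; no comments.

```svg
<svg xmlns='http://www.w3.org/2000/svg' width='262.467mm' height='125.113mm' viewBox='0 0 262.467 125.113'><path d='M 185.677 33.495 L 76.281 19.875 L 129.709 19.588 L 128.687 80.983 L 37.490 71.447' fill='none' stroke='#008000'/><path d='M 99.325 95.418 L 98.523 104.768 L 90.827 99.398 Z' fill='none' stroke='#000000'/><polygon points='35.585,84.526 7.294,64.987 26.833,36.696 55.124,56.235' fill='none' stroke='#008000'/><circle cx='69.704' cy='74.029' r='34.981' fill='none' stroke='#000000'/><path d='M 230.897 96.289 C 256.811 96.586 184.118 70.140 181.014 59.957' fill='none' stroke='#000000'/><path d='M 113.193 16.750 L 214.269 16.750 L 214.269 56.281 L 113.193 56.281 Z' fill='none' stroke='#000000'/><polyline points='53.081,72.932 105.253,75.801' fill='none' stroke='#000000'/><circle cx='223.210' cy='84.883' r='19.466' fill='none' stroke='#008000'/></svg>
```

Since the viewBox matches the mm dimensions, user units are millimetres directly. The only transform is the Y-flip y_m = 125.113 − y_svg.

Shape 1 is a open polyline drawn with `<path>`. Its stroke #008000 means engrave at S197, F2358. After flipping Y the toolpath is (185.677,91.618) → (76.281,105.238) → (129.709,105.525) → (128.687,44.130) → (37.490,53.666).

Shape 2 is a regular polygon drawn with `<path>`. Its stroke #000000 means cut at S930, F1052. After flipping Y the toolpath is (99.325,29.695) → (98.523,20.345) → (90.827,25.715) → (99.325,29.695), returning to the start.

Shape 3 is a regular polygon drawn with `<polygon>`. Its stroke #008000 means engrave at S197, F2358. After flipping Y the toolpath is (35.585,40.587) → (7.294,60.126) → (26.833,88.417) → (55.124,68.878) → (35.585,40.587), returning to the start.

Shape 4 is a circle drawn with `<circle>`. Its stroke #000000 means cut at S930, F1052. After flipping Y the toolpath is (104.685,51.084) → (94.439,75.819) → (69.704,86.065) → (44.969,75.819) → (34.723,51.084) → (44.969,26.349) → (69.704,16.103) → (94.439,26.349) → (104.685,51.084), returning to the start.

Shape 5 is a cubic bezier drawn with `<path>`. Its stroke #000000 means cut at S930, F1052. After flipping Y the toolpath is (230.897,28.824) → (234.472,32.944) → (216.837,43.060) → (193.762,55.141) → (181.014,65.156).

Shape 6 is a rectangle drawn with `<path>`. Its stroke #000000 means cut at S930, F1052. After flipping Y the toolpath is (113.193,108.363) → (214.269,108.363) → (214.269,68.832) → (113.193,68.832) → (113.193,108.363), returning to the start.

Shape 7 is a line segment drawn with `<polyline>`. Its stroke #000000 means cut at S930, F1052. After flipping Y the toolpath is (53.081,52.181) → (105.253,49.312).

Shape 8 is a circle drawn with `<circle>`. Its stroke #008000 means engrave at S197, F2358. After flipping Y the toolpath is (242.676,40.230) → (236.975,53.995) → (223.210,59.696) → (209.445,53.995) → (203.744,40.230) → (209.445,26.465) → (223.210,20.764) → (236.975,26.465) → (242.676,40.230), returning to the start.

G21
G90
G0 X185.677 Y91.618
M3 S197
G1 X76.281 Y105.238 F2358
G1 X129.709 Y105.525
G1 X128.687 Y44.130
G1 X37.490 Y53.666
G0 X99.325 Y29.695
M3 S930
G1 X98.523 Y20.345 F1052
G1 X90.827 Y25.715
G1 X99.325 Y29.695
G0 X35.585 Y40.587
M3 S197
G1 X7.294 Y60.126 F2358
G1 X26.833 Y88.417
G1 X55.124 Y68.878
G1 X35.585 Y40.587
G0 X104.685 Y51.084
M3 S930
G1 X94.439 Y75.819 F1052
G1 X69.704 Y86.065
G1 X44.969 Y75.819
G1 X34.723 Y51.084
G1 X44.969 Y26.349
G1 X69.704 Y16.103
G1 X94.439 Y26.349
G1 X104.685 Y51.084
G0 X230.897 Y28.824
M3 S930
G1 X234.472 Y32.944 F1052
G1 X216.837 Y43.060
G1 X193.762 Y55.141
G1 X181.014 Y65.156
G0 X113.193 Y108.363
M3 S930
G1 X214.269 Y108.363 F1052
G1 X214.269 Y68.832
G1 X113.193 Y68.832
G1 X113.193 Y108.363
G0 X53.081 Y52.181
M3 S930
G1 X105.253 Y49.312 F1052
G0 X242.676 Y40.230
M3 S197
G1 X236.975 Y53.995 F2358
G1 X223.210 Y59.696
G1 X209.445 Y53.995
G1 X203.744 Y40.230
G1 X209.445 Y26.465
G1 X223.210 Y20.764
G1 X236.975 Y26.465
G1 X242.676 Y40.230
M5
G0 X0.000 Y0.000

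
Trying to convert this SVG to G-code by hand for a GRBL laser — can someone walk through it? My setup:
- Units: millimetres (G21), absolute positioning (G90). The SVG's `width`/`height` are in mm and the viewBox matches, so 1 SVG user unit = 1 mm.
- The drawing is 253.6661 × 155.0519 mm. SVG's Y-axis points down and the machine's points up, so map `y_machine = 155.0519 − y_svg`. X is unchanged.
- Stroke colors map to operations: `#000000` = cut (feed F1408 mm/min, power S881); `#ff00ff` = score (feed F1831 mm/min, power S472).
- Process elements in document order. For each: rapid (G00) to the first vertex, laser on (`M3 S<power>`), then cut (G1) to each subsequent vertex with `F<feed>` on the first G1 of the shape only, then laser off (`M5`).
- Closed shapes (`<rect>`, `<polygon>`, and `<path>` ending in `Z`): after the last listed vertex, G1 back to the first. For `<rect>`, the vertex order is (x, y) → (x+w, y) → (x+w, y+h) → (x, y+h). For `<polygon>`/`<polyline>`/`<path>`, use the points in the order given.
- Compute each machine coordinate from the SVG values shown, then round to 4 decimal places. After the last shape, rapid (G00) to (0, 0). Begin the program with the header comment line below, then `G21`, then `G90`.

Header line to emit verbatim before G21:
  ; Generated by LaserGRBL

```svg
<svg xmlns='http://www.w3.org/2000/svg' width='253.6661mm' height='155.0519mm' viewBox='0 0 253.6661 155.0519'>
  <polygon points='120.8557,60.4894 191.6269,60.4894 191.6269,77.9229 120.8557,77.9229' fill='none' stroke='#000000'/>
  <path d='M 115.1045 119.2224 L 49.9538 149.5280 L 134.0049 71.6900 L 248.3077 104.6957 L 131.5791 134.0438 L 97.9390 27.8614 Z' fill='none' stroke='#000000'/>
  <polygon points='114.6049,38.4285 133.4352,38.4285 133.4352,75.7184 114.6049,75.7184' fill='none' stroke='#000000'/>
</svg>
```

1 u = 1 mm; y_m = 155.0519 − y.

[1] `<polygon>` rectangle, #000000→cut S881 F1408: (120.8557,94.5625) → (191.6269,94.5625) → (191.6269,77.1290) → (120.8557,77.1290) → (120.8557,94.5625) (closed)

[2] `<path>` closed polygon, #000000→cut S881 F1408: (115.1045,35.8295) → (49.9538,5.5239) → (134.0049,83.3619) → (248.3077,50.3562) → (131.5791,21.0081) → (97.9390,127.1905) → (115.1045,35.8295) (closed)

[3] `<polygon>` rectangle, #000000→cut S881 F1408: (114.6049,116.6234) → (133.4352,116.6234) → (133.4352,79.3335) → (114.6049,79.3335) → (114.6049,116.6234) (closed)

; Generated by LaserGRBL
G21
G90
G00 X120.8557 Y94.5625
M3 S881
G1 X191.6269 Y94.5625 F1408
G1 X191.6269 Y77.1290
G1 X120.8557 Y77.1290
G1 X120.8557 Y94.5625
M5
G00 X115.1045 Y35.8295
M3 S881
G1 X49.9538 Y5.5239 F1408
G1 X134.0049 Y83.3619
G1 X248.3077 Y50.3562
G1 X131.5791 Y21.0081
G1 X97.9390 Y127.1905
G1 X115.1045 Y35.8295
M5
G00 X114.6049 Y116.6234
M3 S881
G1 X133.4352 Y116.6234 F1408
G1 X133.4352 Y79.3335
G1 X114.6049 Y79.3335
G1 X114.6049 Y116.6234
M5
G00 X0.0000 Y0.0000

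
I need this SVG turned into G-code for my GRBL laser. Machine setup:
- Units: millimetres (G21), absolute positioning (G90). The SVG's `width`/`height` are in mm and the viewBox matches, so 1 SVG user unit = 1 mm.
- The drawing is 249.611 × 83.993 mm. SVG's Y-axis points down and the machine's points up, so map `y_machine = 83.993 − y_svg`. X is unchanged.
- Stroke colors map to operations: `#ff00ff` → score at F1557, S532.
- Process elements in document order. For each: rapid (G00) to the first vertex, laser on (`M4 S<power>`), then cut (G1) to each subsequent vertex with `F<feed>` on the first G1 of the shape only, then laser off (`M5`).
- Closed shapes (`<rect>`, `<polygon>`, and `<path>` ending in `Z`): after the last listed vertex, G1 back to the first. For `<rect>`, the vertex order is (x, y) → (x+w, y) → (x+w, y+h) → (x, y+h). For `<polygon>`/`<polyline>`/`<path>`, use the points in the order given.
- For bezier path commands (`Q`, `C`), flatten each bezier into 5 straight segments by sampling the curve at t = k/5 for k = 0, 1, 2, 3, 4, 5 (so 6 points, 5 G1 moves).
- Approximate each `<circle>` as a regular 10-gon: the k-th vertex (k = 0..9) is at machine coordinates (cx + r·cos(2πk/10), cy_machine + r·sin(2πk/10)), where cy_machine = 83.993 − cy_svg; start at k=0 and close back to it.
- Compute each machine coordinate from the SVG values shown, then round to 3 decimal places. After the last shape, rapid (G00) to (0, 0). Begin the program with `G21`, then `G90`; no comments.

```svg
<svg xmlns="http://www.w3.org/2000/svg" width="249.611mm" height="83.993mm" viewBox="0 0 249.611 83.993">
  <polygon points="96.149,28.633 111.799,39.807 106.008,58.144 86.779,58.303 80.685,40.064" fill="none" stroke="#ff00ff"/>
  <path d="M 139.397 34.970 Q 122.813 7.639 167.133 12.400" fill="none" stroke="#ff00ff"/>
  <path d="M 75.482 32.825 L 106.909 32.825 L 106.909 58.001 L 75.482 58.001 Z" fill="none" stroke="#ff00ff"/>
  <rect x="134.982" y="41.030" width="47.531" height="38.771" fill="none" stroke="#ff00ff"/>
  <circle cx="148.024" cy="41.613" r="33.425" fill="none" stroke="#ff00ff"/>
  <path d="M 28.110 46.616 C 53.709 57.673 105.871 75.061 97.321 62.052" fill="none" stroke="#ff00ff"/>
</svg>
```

viewBox `0 0 249.611 83.993` with mm width/height → 1 unit = 1 mm. Flip: y_m = 83.993 − y_svg.

**Shape 1** — `<polygon>` regular polygon, stroke `#ff00ff` → score (S532, F1557). Machine vertices: (96.149,55.360) → (111.799,44.186) → (106.008,25.849) → (86.779,25.690) → (80.685,43.929) → (96.149,55.360). Closed: final G1 returns to the first vertex.

**Shape 2** — `<path>` quadratic bezier, stroke `#ff00ff` → score (S532, F1557). Control points (SVG): P0=(139.397,34.970), P1=(122.813,7.639), P2=(167.133,12.400); sampled at t=k/5. Machine vertices: (139.397,49.023) → (135.200,58.672) → (135.874,65.753) → (141.422,70.267) → (151.841,72.214) → (167.133,71.593). Open path.

**Shape 3** — `<path>` rectangle, stroke `#ff00ff` → score (S532, F1557). Machine vertices: (75.482,51.168) → (106.909,51.168) → (106.909,25.992) → (75.482,25.992) → (75.482,51.168). Closed: final G1 returns to the first vertex.

**Shape 4** — `<rect>` rectangle, stroke `#ff00ff` → score (S532, F1557). Machine vertices: (134.982,42.963) → (182.513,42.963) → (182.513,4.192) → (134.982,4.192) → (134.982,42.963). Closed: final G1 returns to the first vertex.

**Shape 5** — `<circle>` circle, stroke `#ff00ff` → score (S532, F1557). Machine vertices: (181.449,42.380) → (175.065,62.027) → (158.353,74.169) → (137.695,74.169) → (120.983,62.027) → (114.599,42.380) → (120.983,22.733) → (137.695,10.591) → (158.353,10.591) → (175.065,22.733) → (181.449,42.380). Closed: final G1 returns to the first vertex.

**Shape 6** — `<path>` cubic bezier, stroke `#ff00ff` → score (S532, F1557). Control points (SVG): P0=(28.110,46.616), P1=(53.709,57.673), P2=(105.871,75.061), P3=(97.321,62.052); sampled at t=k/5. Machine vertices: (28.110,37.377) → (45.959,30.277) → (65.993,23.420) → (84.025,18.570) → (95.864,17.489) → (97.321,21.941). Open path.

G21
G90
G00 X96.149 Y55.360
M4 S532
G1 X111.799 Y44.186 F1557
G1 X106.008 Y25.849
G1 X86.779 Y25.690
G1 X80.685 Y43.929
G1 X96.149 Y55.360
M5
G00 X139.397 Y49.023
M4 S532
G1 X135.200 Y58.672 F1557
G1 X135.874 Y65.753
G1 X141.422 Y70.267
G1 X151.841 Y72.214
G1 X167.133 Y71.593
M5
G00 X75.482 Y51.168
M4 S532
G1 X106.909 Y51.168 F1557
G1 X106.909 Y25.992
G1 X75.482 Y25.992
G1 X75.482 Y51.168
M5
G00 X134.982 Y42.963
M4 S532
G1 X182.513 Y42.963 F1557
G1 X182.513 Y4.192
G1 X134.982 Y4.192
G1 X134.982 Y42.963
M5
G00 X181.449 Y42.380
M4 S532
G1 X175.065 Y62.027 F1557
G1 X158.353 Y74.169
G1 X137.695 Y74.169
G1 X120.983 Y62.027
G1 X114.599 Y42.380
G1 X120.983 Y22.733
G1 X137.695 Y10.591
G1 X158.353 Y10.591
G1 X175.065 Y22.733
G1 X181.449 Y42.380
M5
G00 X28.110 Y37.377
M4 S532
G1 X45.959 Y30.277 F1557
G1 X65.993 Y23.420
G1 X84.025 Y18.570
G1 X95.864 Y17.489
G1 X97.321 Y21.941
M5
G00 X0.000 Y0.000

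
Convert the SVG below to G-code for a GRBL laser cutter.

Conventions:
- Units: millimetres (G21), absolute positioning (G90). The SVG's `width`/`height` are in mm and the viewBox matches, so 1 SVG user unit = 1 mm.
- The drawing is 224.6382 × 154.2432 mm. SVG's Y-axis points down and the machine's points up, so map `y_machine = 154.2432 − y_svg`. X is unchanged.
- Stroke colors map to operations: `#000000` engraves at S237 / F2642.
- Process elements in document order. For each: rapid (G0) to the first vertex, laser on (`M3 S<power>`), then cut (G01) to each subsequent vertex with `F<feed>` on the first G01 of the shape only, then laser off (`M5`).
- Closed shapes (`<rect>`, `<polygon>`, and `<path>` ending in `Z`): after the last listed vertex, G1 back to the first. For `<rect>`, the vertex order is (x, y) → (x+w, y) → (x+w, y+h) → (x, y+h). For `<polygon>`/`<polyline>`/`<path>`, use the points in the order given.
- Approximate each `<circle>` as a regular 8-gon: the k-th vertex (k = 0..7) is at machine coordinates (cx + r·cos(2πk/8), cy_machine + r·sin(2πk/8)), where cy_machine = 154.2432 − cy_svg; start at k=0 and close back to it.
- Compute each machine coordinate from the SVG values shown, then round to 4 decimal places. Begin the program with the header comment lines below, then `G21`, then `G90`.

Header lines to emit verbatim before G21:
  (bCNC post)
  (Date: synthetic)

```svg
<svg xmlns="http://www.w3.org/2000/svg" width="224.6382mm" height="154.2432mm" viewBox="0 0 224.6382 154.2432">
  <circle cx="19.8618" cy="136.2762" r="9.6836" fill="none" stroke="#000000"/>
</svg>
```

(bCNC post)
(Date: synthetic)
G21
G90
G0 X29.5454 Y17.9670
M3 S237
G01 X26.7091 Y24.8143 F2642
G01 X19.8618 Y27.6506
G01 X13.0145 Y24.8143
G01 X10.1782 Y17.9670
G01 X13.0145 Y11.1197
G01 X19.8618 Y8.2834
G01 X26.7091 Y11.1197
G01 X29.5454 Y17.9670
M5

1 u = 1 mm; y_m = 154.2432 − y.

[1] `<circle>` circle, #000000→engrave S237 F2642: (29.5454,17.9670) → (26.7091,24.8143) → (19.8618,27.6506) → (13.0145,24.8143) → (10.1782,17.9670) → (13.0145,11.1197) → (19.8618,8.2834) → (26.7091,11.1197) → (29.5454,17.9670) (closed)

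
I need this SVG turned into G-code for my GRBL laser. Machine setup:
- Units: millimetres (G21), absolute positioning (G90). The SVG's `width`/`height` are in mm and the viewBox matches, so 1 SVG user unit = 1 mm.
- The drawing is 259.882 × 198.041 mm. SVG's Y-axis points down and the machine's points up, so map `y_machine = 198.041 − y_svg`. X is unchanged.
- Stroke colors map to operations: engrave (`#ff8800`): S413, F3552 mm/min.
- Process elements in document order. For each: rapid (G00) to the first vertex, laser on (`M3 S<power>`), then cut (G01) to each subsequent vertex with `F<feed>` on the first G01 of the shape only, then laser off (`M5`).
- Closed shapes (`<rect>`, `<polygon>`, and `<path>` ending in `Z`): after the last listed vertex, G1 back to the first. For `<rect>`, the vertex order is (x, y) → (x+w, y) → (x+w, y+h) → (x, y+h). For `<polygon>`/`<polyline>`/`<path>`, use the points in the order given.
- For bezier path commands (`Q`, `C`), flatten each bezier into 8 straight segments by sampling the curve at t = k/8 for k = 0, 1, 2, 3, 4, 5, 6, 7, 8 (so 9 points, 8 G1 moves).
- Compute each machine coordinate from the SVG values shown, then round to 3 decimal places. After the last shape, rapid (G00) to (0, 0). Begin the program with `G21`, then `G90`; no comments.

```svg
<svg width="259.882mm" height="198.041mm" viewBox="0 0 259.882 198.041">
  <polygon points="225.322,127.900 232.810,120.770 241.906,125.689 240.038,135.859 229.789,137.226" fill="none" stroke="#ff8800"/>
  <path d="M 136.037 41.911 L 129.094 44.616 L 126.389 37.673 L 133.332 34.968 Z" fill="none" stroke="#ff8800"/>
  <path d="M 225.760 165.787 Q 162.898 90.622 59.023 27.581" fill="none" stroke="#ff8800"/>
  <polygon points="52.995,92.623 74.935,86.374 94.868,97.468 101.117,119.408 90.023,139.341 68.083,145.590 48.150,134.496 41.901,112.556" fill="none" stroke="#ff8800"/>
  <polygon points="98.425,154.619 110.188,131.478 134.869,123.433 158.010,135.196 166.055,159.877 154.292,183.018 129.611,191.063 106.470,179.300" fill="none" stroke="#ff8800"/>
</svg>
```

G21
G90
G00 X225.322 Y70.141
M3 S413
G01 X232.810 Y77.271 F3552
G01 X241.906 Y72.352
G01 X240.038 Y62.182
G01 X229.789 Y60.815
G01 X225.322 Y70.141
M5
G00 X136.037 Y156.130
M3 S413
G01 X129.094 Y153.425 F3552
G01 X126.389 Y160.368
G01 X133.332 Y163.073
G01 X136.037 Y156.130
M5
G00 X225.760 Y32.254
M3 S413
G01 X209.404 Y50.856 F3552
G01 X191.766 Y69.079
G01 X172.846 Y86.923
G01 X152.645 Y104.388
G01 X131.162 Y121.474
G01 X108.397 Y138.182
G01 X84.351 Y154.510
G01 X59.023 Y170.460
M5
G00 X52.995 Y105.418
M3 S413
G01 X74.935 Y111.667 F3552
G01 X94.868 Y100.573
G01 X101.117 Y78.633
G01 X90.023 Y58.700
G01 X68.083 Y52.451
G01 X48.150 Y63.545
G01 X41.901 Y85.485
G01 X52.995 Y105.418
M5
G00 X98.425 Y43.422
M3 S413
G01 X110.188 Y66.563 F3552
G01 X134.869 Y74.608
G01 X158.010 Y62.845
G01 X166.055 Y38.164
G01 X154.292 Y15.023
G01 X129.611 Y6.978
G01 X106.470 Y18.741
G01 X98.425 Y43.422
M5
G00 X0.000 Y0.000

viewBox `0 0 259.882 198.041` with mm width/height → 1 unit = 1 mm. Flip: y_m = 198.041 − y_svg.

**Shape 1** — `<polygon>` regular polygon, stroke `#ff8800` → engrave (S413, F3552). Machine vertices: (225.322,70.141) → (232.810,77.271) → (241.906,72.352) → (240.038,62.182) → (229.789,60.815) → (225.322,70.141). Closed: final G1 returns to the first vertex.

**Shape 2** — `<path>` regular polygon, stroke `#ff8800` → engrave (S413, F3552). Machine vertices: (136.037,156.130) → (129.094,153.425) → (126.389,160.368) → (133.332,163.073) → (136.037,156.130). Closed: final G1 returns to the first vertex.

**Shape 3** — `<path>` quadratic bezier, stroke `#ff8800` → engrave (S413, F3552). Control points (SVG): P0=(225.760,165.787), P1=(162.898,90.622), P2=(59.023,27.581); sampled at t=k/8. Machine vertices: (225.760,32.254) → (209.404,50.856) → (191.766,69.079) → (172.846,86.923) → (152.645,104.388) → (131.162,121.474) → (108.397,138.182) → (84.351,154.510) → (59.023,170.460). Open path.

**Shape 4** — `<polygon>` regular polygon, stroke `#ff8800` → engrave (S413, F3552). Machine vertices: (52.995,105.418) → (74.935,111.667) → (94.868,100.573) → (101.117,78.633) → (90.023,58.700) → (68.083,52.451) → (48.150,63.545) → (41.901,85.485) → (52.995,105.418). Closed: final G1 returns to the first vertex.

**Shape 5** — `<polygon>` regular polygon, stroke `#ff8800` → engrave (S413, F3552). Machine vertices: (98.425,43.422) → (110.188,66.563) → (134.869,74.608) → (158.010,62.845) → (166.055,38.164) → (154.292,15.023) → (129.611,6.978) → (106.470,18.741) → (98.425,43.422). Closed: final G1 returns to the first vertex.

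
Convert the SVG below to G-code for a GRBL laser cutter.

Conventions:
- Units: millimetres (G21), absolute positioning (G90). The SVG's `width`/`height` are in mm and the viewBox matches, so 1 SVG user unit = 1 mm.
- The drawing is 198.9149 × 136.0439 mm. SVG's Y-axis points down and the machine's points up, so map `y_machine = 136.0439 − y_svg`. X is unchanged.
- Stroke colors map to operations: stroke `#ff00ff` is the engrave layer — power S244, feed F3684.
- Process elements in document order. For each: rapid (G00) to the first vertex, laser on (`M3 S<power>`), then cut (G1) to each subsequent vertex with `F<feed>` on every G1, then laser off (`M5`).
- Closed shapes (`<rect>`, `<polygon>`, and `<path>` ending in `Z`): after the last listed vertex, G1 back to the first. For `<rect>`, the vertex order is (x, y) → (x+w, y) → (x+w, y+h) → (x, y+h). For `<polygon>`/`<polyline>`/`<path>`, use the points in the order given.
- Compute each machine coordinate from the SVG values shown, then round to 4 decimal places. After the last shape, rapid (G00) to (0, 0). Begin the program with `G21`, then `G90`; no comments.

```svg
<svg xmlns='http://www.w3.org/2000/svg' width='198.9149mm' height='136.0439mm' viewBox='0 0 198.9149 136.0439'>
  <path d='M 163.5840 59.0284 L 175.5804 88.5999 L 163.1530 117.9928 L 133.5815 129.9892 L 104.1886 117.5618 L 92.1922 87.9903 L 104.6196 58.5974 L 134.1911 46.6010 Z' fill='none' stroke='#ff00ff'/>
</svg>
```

Since the viewBox matches the mm dimensions, user units are millimetres directly. The only transform is the Y-flip y_m = 136.0439 − y_svg.

Shape 1 is a regular polygon drawn with `<path>`. Its stroke #ff00ff means engrave at S244, F3684. After flipping Y the toolpath is (163.5840,77.0155) → (175.5804,47.4440) → (163.1530,18.0511) → (133.5815,6.0547) → (104.1886,18.4821) → (92.1922,48.0536) → (104.6196,77.4465) → (134.1911,89.4429) → (163.5840,77.0155), returning to the start.

G21
G90
G00 X163.5840 Y77.0155
M3 S244
G1 X175.5804 Y47.4440 F3684
G1 X163.1530 Y18.0511 F3684
G1 X133.5815 Y6.0547 F3684
G1 X104.1886 Y18.4821 F3684
G1 X92.1922 Y48.0536 F3684
G1 X104.6196 Y77.4465 F3684
G1 X134.1911 Y89.4429 F3684
G1 X163.5840 Y77.0155 F3684
M5
G00 X0.0000 Y0.0000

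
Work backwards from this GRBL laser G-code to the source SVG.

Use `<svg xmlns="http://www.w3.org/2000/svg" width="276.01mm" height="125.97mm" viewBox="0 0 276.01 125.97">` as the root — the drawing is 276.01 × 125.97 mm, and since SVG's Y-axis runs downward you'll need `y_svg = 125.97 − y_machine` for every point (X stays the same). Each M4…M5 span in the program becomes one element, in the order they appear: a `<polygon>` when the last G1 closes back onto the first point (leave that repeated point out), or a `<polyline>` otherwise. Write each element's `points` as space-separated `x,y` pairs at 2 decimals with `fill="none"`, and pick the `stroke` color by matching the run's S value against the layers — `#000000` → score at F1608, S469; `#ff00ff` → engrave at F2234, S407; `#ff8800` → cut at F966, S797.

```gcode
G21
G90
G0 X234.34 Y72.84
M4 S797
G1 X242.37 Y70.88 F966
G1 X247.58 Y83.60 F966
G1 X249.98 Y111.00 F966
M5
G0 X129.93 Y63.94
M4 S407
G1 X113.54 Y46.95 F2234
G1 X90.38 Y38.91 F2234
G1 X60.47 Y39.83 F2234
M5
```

<svg xmlns="http://www.w3.org/2000/svg" width="276.01mm" height="125.97mm" viewBox="0 0 276.01 125.97">
  <polyline points="234.34,53.13 242.37,55.09 247.58,42.37 249.98,14.97" fill="none" stroke="#ff8800"/>
  <polyline points="129.93,62.03 113.54,79.02 90.38,87.06 60.47,86.14" fill="none" stroke="#ff00ff"/>
</svg>

y_svg = 125.97 − y_m.

[1] S797→`#ff8800` (cut); open run; points: 234.34,53.13 242.37,55.09 247.58,42.37 249.98,14.97

[2] S407→`#ff00ff` (engrave); open run; points: 129.93,62.03 113.54,79.02 90.38,87.06 60.47,86.14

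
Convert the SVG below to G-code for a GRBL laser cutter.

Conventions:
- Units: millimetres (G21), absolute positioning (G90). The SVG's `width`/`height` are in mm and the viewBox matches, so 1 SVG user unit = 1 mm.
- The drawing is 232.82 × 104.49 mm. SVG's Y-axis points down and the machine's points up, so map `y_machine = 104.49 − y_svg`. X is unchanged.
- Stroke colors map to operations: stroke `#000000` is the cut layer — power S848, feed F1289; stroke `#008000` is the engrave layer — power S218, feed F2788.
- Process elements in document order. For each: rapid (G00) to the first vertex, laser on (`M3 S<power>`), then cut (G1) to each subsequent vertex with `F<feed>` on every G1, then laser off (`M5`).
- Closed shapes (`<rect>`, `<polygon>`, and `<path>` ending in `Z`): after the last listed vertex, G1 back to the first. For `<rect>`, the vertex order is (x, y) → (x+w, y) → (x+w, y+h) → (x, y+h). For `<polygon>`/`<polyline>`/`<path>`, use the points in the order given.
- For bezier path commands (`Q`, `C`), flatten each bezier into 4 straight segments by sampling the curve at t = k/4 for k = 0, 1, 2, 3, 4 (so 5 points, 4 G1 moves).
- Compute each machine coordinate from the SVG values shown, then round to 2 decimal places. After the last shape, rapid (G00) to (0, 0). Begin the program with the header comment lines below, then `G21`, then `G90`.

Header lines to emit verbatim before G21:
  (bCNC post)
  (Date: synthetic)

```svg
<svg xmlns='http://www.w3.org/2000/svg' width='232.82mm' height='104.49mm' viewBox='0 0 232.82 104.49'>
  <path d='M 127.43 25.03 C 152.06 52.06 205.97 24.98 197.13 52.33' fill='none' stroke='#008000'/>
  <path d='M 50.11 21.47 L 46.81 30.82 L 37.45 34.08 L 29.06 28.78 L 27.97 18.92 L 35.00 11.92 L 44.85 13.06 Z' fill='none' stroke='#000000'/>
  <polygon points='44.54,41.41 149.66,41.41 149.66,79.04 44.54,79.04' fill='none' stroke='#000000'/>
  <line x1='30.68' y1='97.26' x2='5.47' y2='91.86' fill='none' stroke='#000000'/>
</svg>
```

(bCNC post)
(Date: synthetic)
G21
G90
G00 X127.43 Y79.46
M3 S218
G1 X149.95 Y67.64 F2788
G1 X174.83 Y65.93 F2788
G1 X193.43 Y64.16 F2788
G1 X197.13 Y52.16 F2788
M5
G00 X50.11 Y83.02
M3 S848
G1 X46.81 Y73.67 F1289
G1 X37.45 Y70.41 F1289
G1 X29.06 Y75.71 F1289
G1 X27.97 Y85.57 F1289
G1 X35.00 Y92.57 F1289
G1 X44.85 Y91.43 F1289
G1 X50.11 Y83.02 F1289
M5
G00 X44.54 Y63.08
M3 S848
G1 X149.66 Y63.08 F1289
G1 X149.66 Y25.45 F1289
G1 X44.54 Y25.45 F1289
G1 X44.54 Y63.08 F1289
M5
G00 X30.68 Y7.23
M3 S848
G1 X5.47 Y12.63 F1289
M5
G00 X0.00 Y0.00

Since the viewBox matches the mm dimensions, user units are millimetres directly. The only transform is the Y-flip y_m = 104.49 − y_svg.

Shape 1 is a cubic bezier drawn with `<path>`. Its stroke #008000 means engrave at S218, F2788. After flipping Y the toolpath is (127.43,79.46) → (149.95,67.64) → (174.83,65.93) → (193.43,64.16) → (197.13,52.16).

Shape 2 is a regular polygon drawn with `<path>`. Its stroke #000000 means cut at S848, F1289. After flipping Y the toolpath is (50.11,83.02) → (46.81,73.67) → (37.45,70.41) → (29.06,75.71) → (27.97,85.57) → (35.00,92.57) → (44.85,91.43) → (50.11,83.02), returning to the start.

Shape 3 is a rectangle drawn with `<polygon>`. Its stroke #000000 means cut at S848, F1289. After flipping Y the toolpath is (44.54,63.08) → (149.66,63.08) → (149.66,25.45) → (44.54,25.45) → (44.54,63.08), returning to the start.

Shape 4 is a line segment drawn with `<line>`. Its stroke #000000 means cut at S848, F1289. After flipping Y the toolpath is (30.68,7.23) → (5.47,12.63).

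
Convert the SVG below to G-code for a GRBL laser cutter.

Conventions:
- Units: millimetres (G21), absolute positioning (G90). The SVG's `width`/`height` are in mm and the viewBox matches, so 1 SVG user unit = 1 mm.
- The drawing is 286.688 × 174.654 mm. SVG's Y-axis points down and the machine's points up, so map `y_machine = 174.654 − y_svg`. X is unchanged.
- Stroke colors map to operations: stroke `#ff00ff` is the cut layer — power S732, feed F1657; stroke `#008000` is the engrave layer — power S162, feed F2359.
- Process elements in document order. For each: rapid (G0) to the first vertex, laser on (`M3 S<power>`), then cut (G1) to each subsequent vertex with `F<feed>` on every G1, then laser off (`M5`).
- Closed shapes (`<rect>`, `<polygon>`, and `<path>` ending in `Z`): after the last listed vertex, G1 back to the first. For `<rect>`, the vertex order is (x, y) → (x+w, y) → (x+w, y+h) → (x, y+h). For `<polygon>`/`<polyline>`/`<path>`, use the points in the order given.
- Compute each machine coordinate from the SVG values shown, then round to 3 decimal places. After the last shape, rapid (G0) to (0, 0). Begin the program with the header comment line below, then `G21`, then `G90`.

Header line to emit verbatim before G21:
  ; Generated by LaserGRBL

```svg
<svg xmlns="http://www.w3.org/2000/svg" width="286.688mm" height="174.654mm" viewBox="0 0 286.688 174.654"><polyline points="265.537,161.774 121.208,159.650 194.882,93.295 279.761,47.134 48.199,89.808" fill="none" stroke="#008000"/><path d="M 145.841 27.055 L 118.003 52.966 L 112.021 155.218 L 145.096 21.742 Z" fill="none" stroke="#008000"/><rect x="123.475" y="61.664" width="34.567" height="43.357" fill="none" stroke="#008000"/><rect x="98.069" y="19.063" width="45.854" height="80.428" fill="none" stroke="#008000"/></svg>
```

; Generated by LaserGRBL
G21
G90
G0 X265.537 Y12.880
M3 S162
G1 X121.208 Y15.004 F2359
G1 X194.882 Y81.359 F2359
G1 X279.761 Y127.520 F2359
G1 X48.199 Y84.846 F2359
M5
G0 X145.841 Y147.599
M3 S162
G1 X118.003 Y121.688 F2359
G1 X112.021 Y19.436 F2359
G1 X145.096 Y152.912 F2359
G1 X145.841 Y147.599 F2359
M5
G0 X123.475 Y112.990
M3 S162
G1 X158.042 Y112.990 F2359
G1 X158.042 Y69.633 F2359
G1 X123.475 Y69.633 F2359
G1 X123.475 Y112.990 F2359
M5
G0 X98.069 Y155.591
M3 S162
G1 X143.923 Y155.591 F2359
G1 X143.923 Y75.163 F2359
G1 X98.069 Y75.163 F2359
G1 X98.069 Y155.591 F2359
M5
G0 X0.000 Y0.000

Since the viewBox matches the mm dimensions, user units are millimetres directly. The only transform is the Y-flip y_m = 174.654 − y_svg.

Shape 1 is a open polyline drawn with `<polyline>`. Its stroke #008000 means engrave at S162, F2359. After flipping Y the toolpath is (265.537,12.880) → (121.208,15.004) → (194.882,81.359) → (279.761,127.520) → (48.199,84.846).

Shape 2 is a closed polygon drawn with `<path>`. Its stroke #008000 means engrave at S162, F2359. After flipping Y the toolpath is (145.841,147.599) → (118.003,121.688) → (112.021,19.436) → (145.096,152.912) → (145.841,147.599), returning to the start.

Shape 3 is a rectangle drawn with `<rect>`. Its stroke #008000 means engrave at S162, F2359. After flipping Y the toolpath is (123.475,112.990) → (158.042,112.990) → (158.042,69.633) → (123.475,69.633) → (123.475,112.990), returning to the start.

Shape 4 is a rectangle drawn with `<rect>`. Its stroke #008000 means engrave at S162, F2359. After flipping Y the toolpath is (98.069,155.591) → (143.923,155.591) → (143.923,75.163) → (98.069,75.163) → (98.069,155.591), returning to the start.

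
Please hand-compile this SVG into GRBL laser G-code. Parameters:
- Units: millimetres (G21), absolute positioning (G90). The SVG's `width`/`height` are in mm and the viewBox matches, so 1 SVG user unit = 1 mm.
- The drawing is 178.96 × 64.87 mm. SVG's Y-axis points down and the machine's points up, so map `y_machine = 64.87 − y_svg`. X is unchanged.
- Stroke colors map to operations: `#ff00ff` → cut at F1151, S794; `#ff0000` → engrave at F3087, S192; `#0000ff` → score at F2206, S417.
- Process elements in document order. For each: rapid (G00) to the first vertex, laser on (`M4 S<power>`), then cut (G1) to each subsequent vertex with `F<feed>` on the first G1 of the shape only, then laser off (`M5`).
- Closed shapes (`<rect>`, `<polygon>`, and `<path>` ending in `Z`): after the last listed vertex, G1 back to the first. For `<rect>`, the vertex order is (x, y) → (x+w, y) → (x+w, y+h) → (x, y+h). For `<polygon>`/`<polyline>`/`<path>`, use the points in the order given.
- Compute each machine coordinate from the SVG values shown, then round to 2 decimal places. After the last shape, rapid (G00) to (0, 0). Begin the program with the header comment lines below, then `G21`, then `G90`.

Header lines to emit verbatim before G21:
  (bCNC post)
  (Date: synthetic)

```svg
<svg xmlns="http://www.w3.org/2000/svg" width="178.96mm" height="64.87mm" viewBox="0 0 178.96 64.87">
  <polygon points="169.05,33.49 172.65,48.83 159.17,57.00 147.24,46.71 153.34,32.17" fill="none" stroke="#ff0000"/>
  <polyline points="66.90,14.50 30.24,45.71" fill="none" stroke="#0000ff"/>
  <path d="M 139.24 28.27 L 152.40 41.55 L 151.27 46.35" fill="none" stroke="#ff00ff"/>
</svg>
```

(bCNC post)
(Date: synthetic)
G21
G90
G00 X169.05 Y31.38
M4 S192
G1 X172.65 Y16.04 F3087
G1 X159.17 Y7.87
G1 X147.24 Y18.16
G1 X153.34 Y32.70
G1 X169.05 Y31.38
M5
G00 X66.90 Y50.37
M4 S417
G1 X30.24 Y19.16 F2206
M5
G00 X139.24 Y36.60
M4 S794
G1 X152.40 Y23.32 F1151
G1 X151.27 Y18.52
M5
G00 X0.00 Y0.00

viewBox `0 0 178.96 64.87` with mm width/height → 1 unit = 1 mm. Flip: y_m = 64.87 − y_svg.

**Shape 1** — `<polygon>` regular polygon, stroke `#ff0000` → engrave (S192, F3087). Machine vertices: (169.05,31.38) → (172.65,16.04) → (159.17,7.87) → (147.24,18.16) → (153.34,32.70) → (169.05,31.38). Closed: final G1 returns to the first vertex.

**Shape 2** — `<polyline>` line segment, stroke `#0000ff` → score (S417, F2206). Machine vertices: (66.90,50.37) → (30.24,19.16). Open path.

**Shape 3** — `<path>` open polyline, stroke `#ff00ff` → cut (S794, F1151). Machine vertices: (139.24,36.60) → (152.40,23.32) → (151.27,18.52). Open path.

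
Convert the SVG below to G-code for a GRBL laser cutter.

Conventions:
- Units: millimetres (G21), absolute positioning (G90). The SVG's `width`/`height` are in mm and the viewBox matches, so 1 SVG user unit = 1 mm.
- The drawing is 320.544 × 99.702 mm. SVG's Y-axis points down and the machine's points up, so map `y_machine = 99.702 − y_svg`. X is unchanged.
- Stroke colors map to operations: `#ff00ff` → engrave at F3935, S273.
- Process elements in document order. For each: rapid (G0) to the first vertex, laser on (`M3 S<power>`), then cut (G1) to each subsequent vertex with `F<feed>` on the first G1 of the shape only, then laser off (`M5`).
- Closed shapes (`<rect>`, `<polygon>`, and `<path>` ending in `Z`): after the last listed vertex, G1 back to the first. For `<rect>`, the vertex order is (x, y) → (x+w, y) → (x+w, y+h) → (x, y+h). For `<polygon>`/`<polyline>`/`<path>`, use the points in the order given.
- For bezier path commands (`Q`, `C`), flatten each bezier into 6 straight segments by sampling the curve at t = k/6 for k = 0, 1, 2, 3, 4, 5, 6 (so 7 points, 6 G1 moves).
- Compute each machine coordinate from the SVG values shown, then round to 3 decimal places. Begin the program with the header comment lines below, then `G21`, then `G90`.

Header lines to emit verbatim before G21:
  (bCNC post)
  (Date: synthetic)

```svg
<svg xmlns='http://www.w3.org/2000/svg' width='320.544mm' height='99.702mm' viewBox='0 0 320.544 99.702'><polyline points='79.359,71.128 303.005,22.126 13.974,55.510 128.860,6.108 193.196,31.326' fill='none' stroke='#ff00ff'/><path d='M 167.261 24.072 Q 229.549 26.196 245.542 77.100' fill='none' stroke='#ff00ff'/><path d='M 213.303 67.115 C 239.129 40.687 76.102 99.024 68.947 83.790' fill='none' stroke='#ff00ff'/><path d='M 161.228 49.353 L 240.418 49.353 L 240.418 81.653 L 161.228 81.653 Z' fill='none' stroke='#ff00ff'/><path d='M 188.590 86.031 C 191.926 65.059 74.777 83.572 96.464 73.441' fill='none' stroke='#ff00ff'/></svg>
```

(bCNC post)
(Date: synthetic)
G21
G90
G0 X79.359 Y28.574
M3 S273
G1 X303.005 Y77.576 F3935
G1 X13.974 Y44.192
G1 X128.860 Y93.594
G1 X193.196 Y68.376
M5
G0 X167.261 Y75.630
M3 S273
G1 X186.738 Y73.567 F3935
G1 X203.642 Y68.794
G1 X217.975 Y61.311
G1 X229.736 Y51.118
G1 X238.925 Y38.215
G1 X245.542 Y22.602
M5
G0 X213.303 Y32.587
M3 S273
G1 X212.074 Y39.470 F3935
G1 X188.946 Y36.624
G1 X153.493 Y28.447
G1 X115.292 Y19.337
G1 X83.918 Y13.693
G1 X68.947 Y15.912
M5
G0 X161.228 Y50.349
M3 S273
G1 X240.418 Y50.349 F3935
G1 X240.418 Y18.049
G1 X161.228 Y18.049
G1 X161.228 Y50.349
M5
G0 X188.590 Y13.671
M3 S273
G1 X181.418 Y21.182 F3935
G1 X161.369 Y24.005
G1 X135.645 Y24.031
G1 X111.451 Y23.155
G1 X95.990 Y23.267
G1 X96.464 Y26.261
M5

viewBox `0 0 320.544 99.702` with mm width/height → 1 unit = 1 mm. Flip: y_m = 99.702 − y_svg.

**Shape 1** — `<polyline>` open polyline, stroke `#ff00ff` → engrave (S273, F3935). Machine vertices: (79.359,28.574) → (303.005,77.576) → (13.974,44.192) → (128.860,93.594) → (193.196,68.376). Open path.

**Shape 2** — `<path>` quadratic bezier, stroke `#ff00ff` → engrave (S273, F3935). Control points (SVG): P0=(167.261,24.072), P1=(229.549,26.196), P2=(245.542,77.100); sampled at t=k/6. Machine vertices: (167.261,75.630) → (186.738,73.567) → (203.642,68.794) → (217.975,61.311) → (229.736,51.118) → (238.925,38.215) → (245.542,22.602). Open path.

**Shape 3** — `<path>` cubic bezier, stroke `#ff00ff` → engrave (S273, F3935). Control points (SVG): P0=(213.303,67.115), P1=(239.129,40.687), P2=(76.102,99.024), P3=(68.947,83.790); sampled at t=k/6. Machine vertices: (213.303,32.587) → (212.074,39.470) → (188.946,36.624) → (153.493,28.447) → (115.292,19.337) → (83.918,13.693) → (68.947,15.912). Open path.

**Shape 4** — `<path>` rectangle, stroke `#ff00ff` → engrave (S273, F3935). Machine vertices: (161.228,50.349) → (240.418,50.349) → (240.418,18.049) → (161.228,18.049) → (161.228,50.349). Closed: final G1 returns to the first vertex.

**Shape 5** — `<path>` cubic bezier, stroke `#ff00ff` → engrave (S273, F3935). Control points (SVG): P0=(188.590,86.031), P1=(191.926,65.059), P2=(74.777,83.572), P3=(96.464,73.441); sampled at t=k/6. Machine vertices: (188.590,13.671) → (181.418,21.182) → (161.369,24.005) → (135.645,24.031) → (111.451,23.155) → (95.990,23.267) → (96.464,26.261). Open path.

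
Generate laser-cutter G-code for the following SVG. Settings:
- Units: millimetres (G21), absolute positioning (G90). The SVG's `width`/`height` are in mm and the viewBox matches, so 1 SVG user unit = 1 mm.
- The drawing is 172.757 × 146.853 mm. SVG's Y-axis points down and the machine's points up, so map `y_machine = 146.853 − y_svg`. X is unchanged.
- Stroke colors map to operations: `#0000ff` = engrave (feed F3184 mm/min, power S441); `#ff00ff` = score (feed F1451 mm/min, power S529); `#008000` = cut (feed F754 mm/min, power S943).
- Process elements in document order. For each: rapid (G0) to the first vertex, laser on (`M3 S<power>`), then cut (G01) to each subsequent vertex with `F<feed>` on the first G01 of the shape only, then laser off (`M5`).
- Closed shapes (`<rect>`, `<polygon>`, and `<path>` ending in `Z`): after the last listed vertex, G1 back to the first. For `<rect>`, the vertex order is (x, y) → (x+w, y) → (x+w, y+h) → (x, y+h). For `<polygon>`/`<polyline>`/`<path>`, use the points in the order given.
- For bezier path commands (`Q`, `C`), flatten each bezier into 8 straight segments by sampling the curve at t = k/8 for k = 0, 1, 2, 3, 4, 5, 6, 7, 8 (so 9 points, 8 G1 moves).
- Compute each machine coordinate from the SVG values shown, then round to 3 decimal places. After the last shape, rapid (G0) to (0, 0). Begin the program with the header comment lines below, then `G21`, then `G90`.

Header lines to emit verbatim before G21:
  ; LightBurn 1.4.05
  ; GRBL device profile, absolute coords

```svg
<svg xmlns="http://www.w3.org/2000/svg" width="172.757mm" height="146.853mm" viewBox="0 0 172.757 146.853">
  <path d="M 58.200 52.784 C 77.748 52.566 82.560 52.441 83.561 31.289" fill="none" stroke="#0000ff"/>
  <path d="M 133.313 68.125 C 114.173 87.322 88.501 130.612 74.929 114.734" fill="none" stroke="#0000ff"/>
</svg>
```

viewBox `0 0 172.757 146.853` with mm width/height → 1 unit = 1 mm. Flip: y_m = 146.853 − y_svg.

**Shape 1** — `<path>` cubic bezier, stroke `#0000ff` → engrave (S441, F3184). Control points (SVG): P0=(58.200,52.784), P1=(77.748,52.566), P2=(82.560,52.441), P3=(83.561,31.289); sampled at t=k/8. Machine vertices: (58.200,94.069) → (64.861,94.188) → (70.269,94.545) → (74.551,95.389) → (77.836,96.966) → (80.251,99.525) → (81.925,103.313) → (82.986,108.576) → (83.561,115.564). Open path.

**Shape 2** — `<path>` cubic bezier, stroke `#0000ff` → engrave (S441, F3184). Control points (SVG): P0=(133.313,68.125), P1=(114.173,87.322), P2=(88.501,130.612), P3=(74.929,114.734); sampled at t=k/8. Machine vertices: (133.313,78.728) → (125.866,70.562) → (118.024,61.114) → (110.007,51.358) → (102.033,42.270) → (94.320,34.827) → (87.086,30.004) → (80.549,28.776) → (74.929,32.119). Open path.

; LightBurn 1.4.05
; GRBL device profile, absolute coords
G21
G90
G0 X58.200 Y94.069
M3 S441
G01 X64.861 Y94.188 F3184
G01 X70.269 Y94.545
G01 X74.551 Y95.389
G01 X77.836 Y96.966
G01 X80.251 Y99.525
G01 X81.925 Y103.313
G01 X82.986 Y108.576
G01 X83.561 Y115.564
M5
G0 X133.313 Y78.728
M3 S441
G01 X125.866 Y70.562 F3184
G01 X118.024 Y61.114
G01 X110.007 Y51.358
G01 X102.033 Y42.270
G01 X94.320 Y34.827
G01 X87.086 Y30.004
G01 X80.549 Y28.776
G01 X74.929 Y32.119
M5
G0 X0.000 Y0.000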